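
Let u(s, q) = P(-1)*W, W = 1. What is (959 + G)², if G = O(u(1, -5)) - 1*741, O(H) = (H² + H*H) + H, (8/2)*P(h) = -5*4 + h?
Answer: 4592449/64 ≈ 71757.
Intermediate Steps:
P(h) = -5 + h/4 (P(h) = (-5*4 + h)/4 = (-20 + h)/4 = -5 + h/4)
u(s, q) = -21/4 (u(s, q) = (-5 + (¼)*(-1))*1 = (-5 - ¼)*1 = -21/4*1 = -21/4)
O(H) = H + 2*H² (O(H) = (H² + H²) + H = 2*H² + H = H + 2*H²)
G = -5529/8 (G = -21*(1 + 2*(-21/4))/4 - 1*741 = -21*(1 - 21/2)/4 - 741 = -21/4*(-19/2) - 741 = 399/8 - 741 = -5529/8 ≈ -691.13)
(959 + G)² = (959 - 5529/8)² = (2143/8)² = 4592449/64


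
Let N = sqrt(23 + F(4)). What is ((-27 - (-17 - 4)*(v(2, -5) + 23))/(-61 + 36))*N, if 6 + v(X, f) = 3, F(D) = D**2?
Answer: -393*sqrt(39)/25 ≈ -98.171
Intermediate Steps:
v(X, f) = -3 (v(X, f) = -6 + 3 = -3)
N = sqrt(39) (N = sqrt(23 + 4**2) = sqrt(23 + 16) = sqrt(39) ≈ 6.2450)
((-27 - (-17 - 4)*(v(2, -5) + 23))/(-61 + 36))*N = ((-27 - (-17 - 4)*(-3 + 23))/(-61 + 36))*sqrt(39) = ((-27 - (-21)*20)/(-25))*sqrt(39) = (-(-27 - 1*(-420))/25)*sqrt(39) = (-(-27 + 420)/25)*sqrt(39) = (-1/25*393)*sqrt(39) = -393*sqrt(39)/25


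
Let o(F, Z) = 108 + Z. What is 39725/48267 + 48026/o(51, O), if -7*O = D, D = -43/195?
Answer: 3170024803505/7117596621 ≈ 445.38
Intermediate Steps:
D = -43/195 (D = -43*1/195 = -43/195 ≈ -0.22051)
O = 43/1365 (O = -1/7*(-43/195) = 43/1365 ≈ 0.031502)
39725/48267 + 48026/o(51, O) = 39725/48267 + 48026/(108 + 43/1365) = 39725*(1/48267) + 48026/(147463/1365) = 39725/48267 + 48026*(1365/147463) = 39725/48267 + 65555490/147463 = 3170024803505/7117596621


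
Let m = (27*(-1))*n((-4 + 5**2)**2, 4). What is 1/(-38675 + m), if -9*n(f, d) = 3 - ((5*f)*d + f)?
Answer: -1/66449 ≈ -1.5049e-5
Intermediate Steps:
n(f, d) = -1/3 + f/9 + 5*d*f/9 (n(f, d) = -(3 - ((5*f)*d + f))/9 = -(3 - (5*d*f + f))/9 = -(3 - (f + 5*d*f))/9 = -(3 + (-f - 5*d*f))/9 = -(3 - f - 5*d*f)/9 = -1/3 + f/9 + 5*d*f/9)
m = -27774 (m = (27*(-1))*(-1/3 + (-4 + 5**2)**2/9 + (5/9)*4*(-4 + 5**2)**2) = -27*(-1/3 + (-4 + 25)**2/9 + (5/9)*4*(-4 + 25)**2) = -27*(-1/3 + (1/9)*21**2 + (5/9)*4*21**2) = -27*(-1/3 + (1/9)*441 + (5/9)*4*441) = -27*(-1/3 + 49 + 980) = -27*3086/3 = -27774)
1/(-38675 + m) = 1/(-38675 - 27774) = 1/(-66449) = -1/66449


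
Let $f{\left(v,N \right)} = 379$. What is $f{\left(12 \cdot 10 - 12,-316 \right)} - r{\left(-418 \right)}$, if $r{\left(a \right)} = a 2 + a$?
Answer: $1633$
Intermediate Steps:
$r{\left(a \right)} = 3 a$ ($r{\left(a \right)} = 2 a + a = 3 a$)
$f{\left(12 \cdot 10 - 12,-316 \right)} - r{\left(-418 \right)} = 379 - 3 \left(-418\right) = 379 - -1254 = 379 + 1254 = 1633$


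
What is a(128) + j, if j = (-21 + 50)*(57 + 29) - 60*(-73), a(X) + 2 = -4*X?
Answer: 6360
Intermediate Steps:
a(X) = -2 - 4*X
j = 6874 (j = 29*86 + 4380 = 2494 + 4380 = 6874)
a(128) + j = (-2 - 4*128) + 6874 = (-2 - 512) + 6874 = -514 + 6874 = 6360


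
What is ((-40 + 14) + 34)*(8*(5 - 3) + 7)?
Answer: 184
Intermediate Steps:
((-40 + 14) + 34)*(8*(5 - 3) + 7) = (-26 + 34)*(8*2 + 7) = 8*(16 + 7) = 8*23 = 184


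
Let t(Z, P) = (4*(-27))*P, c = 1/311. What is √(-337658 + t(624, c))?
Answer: I*√32658653006/311 ≈ 581.08*I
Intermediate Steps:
c = 1/311 ≈ 0.0032154
t(Z, P) = -108*P
√(-337658 + t(624, c)) = √(-337658 - 108*1/311) = √(-337658 - 108/311) = √(-105011746/311) = I*√32658653006/311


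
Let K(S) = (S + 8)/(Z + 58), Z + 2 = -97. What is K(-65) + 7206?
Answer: 295503/41 ≈ 7207.4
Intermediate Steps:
Z = -99 (Z = -2 - 97 = -99)
K(S) = -8/41 - S/41 (K(S) = (S + 8)/(-99 + 58) = (8 + S)/(-41) = (8 + S)*(-1/41) = -8/41 - S/41)
K(-65) + 7206 = (-8/41 - 1/41*(-65)) + 7206 = (-8/41 + 65/41) + 7206 = 57/41 + 7206 = 295503/41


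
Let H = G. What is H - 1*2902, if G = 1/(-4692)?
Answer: -13616185/4692 ≈ -2902.0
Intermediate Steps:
G = -1/4692 ≈ -0.00021313
H = -1/4692 ≈ -0.00021313
H - 1*2902 = -1/4692 - 1*2902 = -1/4692 - 2902 = -13616185/4692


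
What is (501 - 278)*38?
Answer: 8474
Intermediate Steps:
(501 - 278)*38 = 223*38 = 8474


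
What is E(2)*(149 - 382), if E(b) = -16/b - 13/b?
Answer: 6757/2 ≈ 3378.5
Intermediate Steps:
E(b) = -29/b
E(2)*(149 - 382) = (-29/2)*(149 - 382) = -29*½*(-233) = -29/2*(-233) = 6757/2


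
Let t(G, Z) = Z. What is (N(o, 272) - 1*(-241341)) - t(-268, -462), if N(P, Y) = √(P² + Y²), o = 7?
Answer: 241803 + √74033 ≈ 2.4208e+5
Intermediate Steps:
(N(o, 272) - 1*(-241341)) - t(-268, -462) = (√(7² + 272²) - 1*(-241341)) - 1*(-462) = (√(49 + 73984) + 241341) + 462 = (√74033 + 241341) + 462 = (241341 + √74033) + 462 = 241803 + √74033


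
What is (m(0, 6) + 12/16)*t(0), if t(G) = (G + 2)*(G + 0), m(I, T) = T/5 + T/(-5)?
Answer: 0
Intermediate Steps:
m(I, T) = 0 (m(I, T) = T*(⅕) + T*(-⅕) = T/5 - T/5 = 0)
t(G) = G*(2 + G) (t(G) = (2 + G)*G = G*(2 + G))
(m(0, 6) + 12/16)*t(0) = (0 + 12/16)*(0*(2 + 0)) = (0 + 12*(1/16))*(0*2) = (0 + ¾)*0 = (¾)*0 = 0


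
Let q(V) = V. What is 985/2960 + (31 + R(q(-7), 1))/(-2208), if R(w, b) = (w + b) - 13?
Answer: 4457/13616 ≈ 0.32734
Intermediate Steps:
R(w, b) = -13 + b + w (R(w, b) = (b + w) - 13 = -13 + b + w)
985/2960 + (31 + R(q(-7), 1))/(-2208) = 985/2960 + (31 + (-13 + 1 - 7))/(-2208) = 985*(1/2960) + (31 - 19)*(-1/2208) = 197/592 + 12*(-1/2208) = 197/592 - 1/184 = 4457/13616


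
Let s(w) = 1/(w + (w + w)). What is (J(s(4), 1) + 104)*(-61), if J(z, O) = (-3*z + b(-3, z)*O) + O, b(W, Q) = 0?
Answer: -25559/4 ≈ -6389.8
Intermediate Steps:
s(w) = 1/(3*w) (s(w) = 1/(w + 2*w) = 1/(3*w))
J(z, O) = O - 3*z (J(z, O) = (-3*z + 0*O) + O = (-3*z + 0) + O = -3*z + O = O - 3*z)
(J(s(4), 1) + 104)*(-61) = ((1 - 1/4) + 104)*(-61) = (3/4 + 104)*(-61) = (419/4)*(-61) = -25559/4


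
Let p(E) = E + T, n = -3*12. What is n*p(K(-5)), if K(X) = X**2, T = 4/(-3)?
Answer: -852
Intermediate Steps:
T = -4/3 (T = 4*(-1/3) = -4/3 ≈ -1.3333)
n = -36
p(E) = -4/3 + E (p(E) = E - 4/3 = -4/3 + E)
n*p(K(-5)) = -36*(-4/3 + (-5)**2) = -36*(-4/3 + 25) = -36*71/3 = -852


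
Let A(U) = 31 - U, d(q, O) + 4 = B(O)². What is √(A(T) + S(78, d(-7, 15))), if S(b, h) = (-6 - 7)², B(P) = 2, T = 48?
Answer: 2*√38 ≈ 12.329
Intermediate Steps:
d(q, O) = 0 (d(q, O) = -4 + 2² = -4 + 4 = 0)
S(b, h) = 169 (S(b, h) = (-13)² = 169)
√(A(T) + S(78, d(-7, 15))) = √((31 - 1*48) + 169) = √((31 - 48) + 169) = √(-17 + 169) = √152 = 2*√38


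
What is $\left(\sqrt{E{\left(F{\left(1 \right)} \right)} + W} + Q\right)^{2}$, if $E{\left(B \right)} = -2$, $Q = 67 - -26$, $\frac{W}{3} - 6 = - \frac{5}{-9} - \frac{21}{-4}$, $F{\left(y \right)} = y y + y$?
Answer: $\frac{\left(558 + \sqrt{1203}\right)^{2}}{36} \approx 9757.6$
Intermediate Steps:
$F{\left(y \right)} = y + y^{2}$ ($F{\left(y \right)} = y^{2} + y = y + y^{2}$)
$W = \frac{425}{12}$ ($W = 18 + 3 \left(- \frac{5}{-9} - \frac{21}{-4}\right) = 18 + 3 \left(\left(-5\right) \left(- \frac{1}{9}\right) - - \frac{21}{4}\right) = 18 + 3 \left(\frac{5}{9} + \frac{21}{4}\right) = 18 + 3 \cdot \frac{209}{36} = 18 + \frac{209}{12} = \frac{425}{12} \approx 35.417$)
$Q = 93$ ($Q = 67 + 26 = 93$)
$\left(\sqrt{E{\left(F{\left(1 \right)} \right)} + W} + Q\right)^{2} = \left(\sqrt{-2 + \frac{425}{12}} + 93\right)^{2} = \left(\sqrt{\frac{401}{12}} + 93\right)^{2} = \left(\frac{\sqrt{1203}}{6} + 93\right)^{2} = \left(93 + \frac{\sqrt{1203}}{6}\right)^{2}$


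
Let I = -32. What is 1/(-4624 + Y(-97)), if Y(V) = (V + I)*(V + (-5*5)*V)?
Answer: -1/304936 ≈ -3.2794e-6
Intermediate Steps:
Y(V) = -24*V*(-32 + V) (Y(V) = (V - 32)*(V + (-5*5)*V) = (-32 + V)*(V - 25*V) = (-32 + V)*(-24*V) = -24*V*(-32 + V))
1/(-4624 + Y(-97)) = 1/(-4624 + 24*(-97)*(32 - 1*(-97))) = 1/(-4624 + 24*(-97)*(32 + 97)) = 1/(-4624 + 24*(-97)*129) = 1/(-4624 - 300312) = 1/(-304936) = -1/304936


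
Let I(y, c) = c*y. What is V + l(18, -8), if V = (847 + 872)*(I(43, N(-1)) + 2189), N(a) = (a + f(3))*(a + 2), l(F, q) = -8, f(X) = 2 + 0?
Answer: 3836800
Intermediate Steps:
f(X) = 2
N(a) = (2 + a)**2 (N(a) = (a + 2)*(a + 2) = (2 + a)*(2 + a) = (2 + a)**2)
V = 3836808 (V = (847 + 872)*((4 + (-1)**2 + 4*(-1))*43 + 2189) = 1719*((4 + 1 - 4)*43 + 2189) = 1719*(1*43 + 2189) = 1719*(43 + 2189) = 1719*2232 = 3836808)
V + l(18, -8) = 3836808 - 8 = 3836800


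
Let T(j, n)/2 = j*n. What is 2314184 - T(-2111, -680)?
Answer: -556776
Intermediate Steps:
T(j, n) = 2*j*n (T(j, n) = 2*(j*n) = 2*j*n)
2314184 - T(-2111, -680) = 2314184 - 2*(-2111)*(-680) = 2314184 - 1*2870960 = 2314184 - 2870960 = -556776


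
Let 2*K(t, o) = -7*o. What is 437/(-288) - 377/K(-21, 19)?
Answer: 159031/38304 ≈ 4.1518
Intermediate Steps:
K(t, o) = -7*o/2 (K(t, o) = (-7*o)/2 = -7*o/2)
437/(-288) - 377/K(-21, 19) = 437/(-288) - 377/((-7/2*19)) = 437*(-1/288) - 377/(-133/2) = -437/288 - 377*(-2/133) = -437/288 + 754/133 = 159031/38304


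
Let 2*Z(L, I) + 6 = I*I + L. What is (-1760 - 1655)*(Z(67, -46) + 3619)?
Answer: -32152225/2 ≈ -1.6076e+7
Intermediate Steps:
Z(L, I) = -3 + L/2 + I²/2 (Z(L, I) = -3 + (I*I + L)/2 = -3 + (I² + L)/2 = -3 + (L + I²)/2 = -3 + (L/2 + I²/2) = -3 + L/2 + I²/2)
(-1760 - 1655)*(Z(67, -46) + 3619) = (-1760 - 1655)*((-3 + (½)*67 + (½)*(-46)²) + 3619) = -3415*((-3 + 67/2 + (½)*2116) + 3619) = -3415*((-3 + 67/2 + 1058) + 3619) = -3415*(2177/2 + 3619) = -3415*9415/2 = -32152225/2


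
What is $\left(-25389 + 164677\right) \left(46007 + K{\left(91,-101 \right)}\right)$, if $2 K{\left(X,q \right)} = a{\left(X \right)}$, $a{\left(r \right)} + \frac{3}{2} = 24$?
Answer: $6409790006$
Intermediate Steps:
$a{\left(r \right)} = \frac{45}{2}$ ($a{\left(r \right)} = - \frac{3}{2} + 24 = \frac{45}{2}$)
$K{\left(X,q \right)} = \frac{45}{4}$ ($K{\left(X,q \right)} = \frac{1}{2} \cdot \frac{45}{2} = \frac{45}{4}$)
$\left(-25389 + 164677\right) \left(46007 + K{\left(91,-101 \right)}\right) = \left(-25389 + 164677\right) \left(46007 + \frac{45}{4}\right) = 139288 \cdot \frac{184073}{4} = 6409790006$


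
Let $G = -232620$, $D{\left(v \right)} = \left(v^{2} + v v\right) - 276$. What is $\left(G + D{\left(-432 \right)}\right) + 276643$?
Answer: $416995$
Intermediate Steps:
$D{\left(v \right)} = -276 + 2 v^{2}$ ($D{\left(v \right)} = \left(v^{2} + v^{2}\right) - 276 = 2 v^{2} - 276 = -276 + 2 v^{2}$)
$\left(G + D{\left(-432 \right)}\right) + 276643 = \left(-232620 - \left(276 - 2 \left(-432\right)^{2}\right)\right) + 276643 = \left(-232620 + \left(-276 + 2 \cdot 186624\right)\right) + 276643 = \left(-232620 + \left(-276 + 373248\right)\right) + 276643 = \left(-232620 + 372972\right) + 276643 = 140352 + 276643 = 416995$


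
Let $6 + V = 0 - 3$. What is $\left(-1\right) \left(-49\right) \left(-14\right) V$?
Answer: $6174$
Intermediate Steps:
$V = -9$ ($V = -6 + \left(0 - 3\right) = -6 - 3 = -9$)
$\left(-1\right) \left(-49\right) \left(-14\right) V = \left(-1\right) \left(-49\right) \left(-14\right) \left(-9\right) = 49 \left(-14\right) \left(-9\right) = \left(-686\right) \left(-9\right) = 6174$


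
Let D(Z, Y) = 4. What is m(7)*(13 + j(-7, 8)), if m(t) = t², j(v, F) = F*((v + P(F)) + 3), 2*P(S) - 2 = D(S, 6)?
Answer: 245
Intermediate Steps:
P(S) = 3 (P(S) = 1 + (½)*4 = 1 + 2 = 3)
j(v, F) = F*(6 + v) (j(v, F) = F*((v + 3) + 3) = F*((3 + v) + 3) = F*(6 + v))
m(7)*(13 + j(-7, 8)) = 7²*(13 + 8*(6 - 7)) = 49*(13 + 8*(-1)) = 49*(13 - 8) = 49*5 = 245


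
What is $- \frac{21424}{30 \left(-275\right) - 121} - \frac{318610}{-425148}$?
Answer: $\frac{5887727531}{1779456954} \approx 3.3087$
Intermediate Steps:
$- \frac{21424}{30 \left(-275\right) - 121} - \frac{318610}{-425148} = - \frac{21424}{-8250 - 121} - - \frac{159305}{212574} = - \frac{21424}{-8371} + \frac{159305}{212574} = \left(-21424\right) \left(- \frac{1}{8371}\right) + \frac{159305}{212574} = \frac{21424}{8371} + \frac{159305}{212574} = \frac{5887727531}{1779456954}$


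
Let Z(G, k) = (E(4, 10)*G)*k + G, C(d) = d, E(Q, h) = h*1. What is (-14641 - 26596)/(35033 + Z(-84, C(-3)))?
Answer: -41237/37469 ≈ -1.1006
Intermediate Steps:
E(Q, h) = h
Z(G, k) = G + 10*G*k (Z(G, k) = (10*G)*k + G = 10*G*k + G = G + 10*G*k)
(-14641 - 26596)/(35033 + Z(-84, C(-3))) = (-14641 - 26596)/(35033 - 84*(1 + 10*(-3))) = -41237/(35033 - 84*(1 - 30)) = -41237/(35033 - 84*(-29)) = -41237/(35033 + 2436) = -41237/37469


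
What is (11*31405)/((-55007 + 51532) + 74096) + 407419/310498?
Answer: 136035423789/21927679258 ≈ 6.2038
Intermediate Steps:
(11*31405)/((-55007 + 51532) + 74096) + 407419/310498 = 345455/(-3475 + 74096) + 407419*(1/310498) = 345455/70621 + 407419/310498 = 136035423789/21927679258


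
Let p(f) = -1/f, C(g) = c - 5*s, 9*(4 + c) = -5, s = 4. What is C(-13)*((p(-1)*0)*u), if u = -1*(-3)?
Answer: 0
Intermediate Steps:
c = -41/9 (c = -4 + (1/9)*(-5) = -4 - 5/9 = -41/9 ≈ -4.5556)
C(g) = -221/9 (C(g) = -41/9 - 5*4 = -41/9 - 20 = -221/9)
u = 3
C(-13)*((p(-1)*0)*u) = -221*-1/(-1)*0*3/9 = -221*-1*(-1)*0*3/9 = -221*1*0*3/9 = -0*3 = -221/9*0 = 0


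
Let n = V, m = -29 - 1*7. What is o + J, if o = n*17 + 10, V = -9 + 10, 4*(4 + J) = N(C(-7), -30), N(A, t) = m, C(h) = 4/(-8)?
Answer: 14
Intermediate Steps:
C(h) = -1/2 (C(h) = 4*(-1/8) = -1/2)
m = -36 (m = -29 - 7 = -36)
N(A, t) = -36
J = -13 (J = -4 + (1/4)*(-36) = -4 - 9 = -13)
V = 1
n = 1
o = 27 (o = 1*17 + 10 = 17 + 10 = 27)
o + J = 27 - 13 = 14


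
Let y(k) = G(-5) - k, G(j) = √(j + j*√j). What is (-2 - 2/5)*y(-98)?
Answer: -1176/5 - 12*√(-5 - 5*I*√5)/5 ≈ -239.77 + 7.0479*I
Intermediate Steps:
G(j) = √(j + j^(3/2))
y(k) = √(-5 - 5*I*√5) - k (y(k) = √(-5 + (-5)^(3/2)) - k = √(-5 - 5*I*√5) - k)
(-2 - 2/5)*y(-98) = (-2 - 2/5)*(√(-5 - 5*I*√5) - 1*(-98)) = (-2 - 2/5)*(√(-5 - 5*I*√5) + 98) = (-2 - 1*⅖)*(98 + √(-5 - 5*I*√5)) = (-2 - ⅖)*(98 + √(-5 - 5*I*√5)) = -12*(98 + √(-5 - 5*I*√5))/5 = -1176/5 - 12*√(-5 - 5*I*√5)/5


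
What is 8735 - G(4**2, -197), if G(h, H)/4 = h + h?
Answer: 8607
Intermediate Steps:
G(h, H) = 8*h (G(h, H) = 4*(h + h) = 4*(2*h) = 8*h)
8735 - G(4**2, -197) = 8735 - 8*4**2 = 8735 - 8*16 = 8735 - 1*128 = 8735 - 128 = 8607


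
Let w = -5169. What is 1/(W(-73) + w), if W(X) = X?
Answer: -1/5242 ≈ -0.00019077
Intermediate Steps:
1/(W(-73) + w) = 1/(-73 - 5169) = 1/(-5242) = -1/5242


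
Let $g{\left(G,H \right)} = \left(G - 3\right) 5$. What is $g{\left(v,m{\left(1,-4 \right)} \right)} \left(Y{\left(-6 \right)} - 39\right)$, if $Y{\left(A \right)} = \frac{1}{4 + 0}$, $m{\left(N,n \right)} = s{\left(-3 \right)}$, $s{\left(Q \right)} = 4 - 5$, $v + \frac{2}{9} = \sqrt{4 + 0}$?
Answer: $\frac{8525}{36} \approx 236.81$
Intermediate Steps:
$v = \frac{16}{9}$ ($v = - \frac{2}{9} + \sqrt{4 + 0} = - \frac{2}{9} + \sqrt{4} = - \frac{2}{9} + 2 = \frac{16}{9} \approx 1.7778$)
$s{\left(Q \right)} = -1$ ($s{\left(Q \right)} = 4 - 5 = -1$)
$m{\left(N,n \right)} = -1$
$Y{\left(A \right)} = \frac{1}{4}$
$g{\left(G,H \right)} = -15 + 5 G$ ($g{\left(G,H \right)} = \left(-3 + G\right) 5 = -15 + 5 G$)
$g{\left(v,m{\left(1,-4 \right)} \right)} \left(Y{\left(-6 \right)} - 39\right) = \left(-15 + 5 \cdot \frac{16}{9}\right) \left(\frac{1}{4} - 39\right) = \left(-15 + \frac{80}{9}\right) \left(- \frac{155}{4}\right) = \left(- \frac{55}{9}\right) \left(- \frac{155}{4}\right) = \frac{8525}{36}$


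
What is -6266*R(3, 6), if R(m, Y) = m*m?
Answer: -56394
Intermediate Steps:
R(m, Y) = m²
-6266*R(3, 6) = -6266*3² = -6266*9 = -56394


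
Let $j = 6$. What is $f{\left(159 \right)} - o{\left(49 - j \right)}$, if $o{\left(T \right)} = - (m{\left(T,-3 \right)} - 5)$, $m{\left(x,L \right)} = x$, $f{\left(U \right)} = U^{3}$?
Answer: $4019717$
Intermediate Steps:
$o{\left(T \right)} = 5 - T$ ($o{\left(T \right)} = - (T - 5) = - (-5 + T) = 5 - T$)
$f{\left(159 \right)} - o{\left(49 - j \right)} = 159^{3} - \left(5 - \left(49 - 6\right)\right) = 4019679 - \left(5 - \left(49 - 6\right)\right) = 4019679 - \left(5 - 43\right) = 4019679 - -38 = 4019679 + 38 = 4019717$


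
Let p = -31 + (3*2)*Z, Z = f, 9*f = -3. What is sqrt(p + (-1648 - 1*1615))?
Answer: 4*I*sqrt(206) ≈ 57.411*I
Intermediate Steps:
f = -1/3 (f = (1/9)*(-3) = -1/3 ≈ -0.33333)
Z = -1/3 ≈ -0.33333
p = -33 (p = -31 + (3*2)*(-1/3) = -31 + 6*(-1/3) = -31 - 2 = -33)
sqrt(p + (-1648 - 1*1615)) = sqrt(-33 + (-1648 - 1*1615)) = sqrt(-33 + (-1648 - 1615)) = sqrt(-33 - 3263) = sqrt(-3296) = 4*I*sqrt(206)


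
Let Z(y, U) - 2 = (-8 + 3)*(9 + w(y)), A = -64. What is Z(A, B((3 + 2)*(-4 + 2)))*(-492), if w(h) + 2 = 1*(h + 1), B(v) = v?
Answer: -138744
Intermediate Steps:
w(h) = -1 + h (w(h) = -2 + 1*(h + 1) = -2 + 1*(1 + h) = -2 + (1 + h) = -1 + h)
Z(y, U) = -38 - 5*y (Z(y, U) = 2 + (-8 + 3)*(9 + (-1 + y)) = 2 - 5*(8 + y) = 2 + (-40 - 5*y) = -38 - 5*y)
Z(A, B((3 + 2)*(-4 + 2)))*(-492) = (-38 - 5*(-64))*(-492) = (-38 + 320)*(-492) = 282*(-492) = -138744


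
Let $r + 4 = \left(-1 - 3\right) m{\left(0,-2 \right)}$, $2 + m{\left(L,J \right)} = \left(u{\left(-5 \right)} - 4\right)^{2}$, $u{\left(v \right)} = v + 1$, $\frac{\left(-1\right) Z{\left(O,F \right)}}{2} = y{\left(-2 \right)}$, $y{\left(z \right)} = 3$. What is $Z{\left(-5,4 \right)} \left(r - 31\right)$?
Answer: $1698$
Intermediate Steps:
$Z{\left(O,F \right)} = -6$ ($Z{\left(O,F \right)} = \left(-2\right) 3 = -6$)
$u{\left(v \right)} = 1 + v$
$m{\left(L,J \right)} = 62$ ($m{\left(L,J \right)} = -2 + \left(\left(1 - 5\right) - 4\right)^{2} = -2 + \left(-4 - 4\right)^{2} = -2 + \left(-8\right)^{2} = -2 + 64 = 62$)
$r = -252$ ($r = -4 + \left(-1 - 3\right) 62 = -4 - 248 = -252$)
$Z{\left(-5,4 \right)} \left(r - 31\right) = - 6 \left(-252 - 31\right) = \left(-6\right) \left(-283\right) = 1698$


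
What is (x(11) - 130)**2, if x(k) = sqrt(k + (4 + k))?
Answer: (130 - sqrt(26))**2 ≈ 15600.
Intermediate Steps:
x(k) = sqrt(4 + 2*k)
(x(11) - 130)**2 = (sqrt(4 + 2*11) - 130)**2 = (sqrt(4 + 22) - 130)**2 = (sqrt(26) - 130)**2 = (-130 + sqrt(26))**2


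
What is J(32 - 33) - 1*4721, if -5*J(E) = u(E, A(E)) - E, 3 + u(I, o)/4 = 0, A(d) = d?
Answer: -23594/5 ≈ -4718.8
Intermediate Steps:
u(I, o) = -12 (u(I, o) = -12 + 4*0 = -12 + 0 = -12)
J(E) = 12/5 + E/5 (J(E) = -(-12 - E)/5 = 12/5 + E/5)
J(32 - 33) - 1*4721 = (12/5 + (32 - 33)/5) - 1*4721 = (12/5 + (⅕)*(-1)) - 4721 = (12/5 - ⅕) - 4721 = 11/5 - 4721 = -23594/5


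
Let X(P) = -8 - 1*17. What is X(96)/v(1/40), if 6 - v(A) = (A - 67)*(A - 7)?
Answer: 40000/737841 ≈ 0.054212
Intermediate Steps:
X(P) = -25 (X(P) = -8 - 17 = -25)
v(A) = 6 - (-67 + A)*(-7 + A) (v(A) = 6 - (A - 67)*(A - 7) = 6 - (-67 + A)*(-7 + A))
X(96)/v(1/40) = -25/(-463 - (1/40)**2 + 74/40) = -25/(-463 - (1/40)**2 + 74*(1/40)) = -25/(-463 - 1*1/1600 + 37/20) = -25/(-463 - 1/1600 + 37/20) = -25/(-737841/1600) = -25*(-1600/737841) = 40000/737841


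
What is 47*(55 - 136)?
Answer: -3807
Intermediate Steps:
47*(55 - 136) = 47*(-81) = -3807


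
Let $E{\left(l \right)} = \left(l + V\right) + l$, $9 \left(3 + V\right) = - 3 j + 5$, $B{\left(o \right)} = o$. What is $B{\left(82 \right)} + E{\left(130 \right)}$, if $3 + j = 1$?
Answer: $\frac{3062}{9} \approx 340.22$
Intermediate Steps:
$j = -2$ ($j = -3 + 1 = -2$)
$V = - \frac{16}{9}$ ($V = -3 + \frac{\left(-3\right) \left(-2\right) + 5}{9} = -3 + \frac{6 + 5}{9} = -3 + \frac{1}{9} \cdot 11 = -3 + \frac{11}{9} = - \frac{16}{9} \approx -1.7778$)
$E{\left(l \right)} = - \frac{16}{9} + 2 l$ ($E{\left(l \right)} = \left(l - \frac{16}{9}\right) + l = \left(- \frac{16}{9} + l\right) + l = - \frac{16}{9} + 2 l$)
$B{\left(82 \right)} + E{\left(130 \right)} = 82 + \left(- \frac{16}{9} + 2 \cdot 130\right) = 82 + \left(- \frac{16}{9} + 260\right) = 82 + \frac{2324}{9} = \frac{3062}{9}$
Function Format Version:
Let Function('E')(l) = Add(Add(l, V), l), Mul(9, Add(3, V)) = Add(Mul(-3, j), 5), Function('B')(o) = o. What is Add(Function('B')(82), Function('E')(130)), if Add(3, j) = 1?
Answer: Rational(3062, 9) ≈ 340.22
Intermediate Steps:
j = -2 (j = Add(-3, 1) = -2)
V = Rational(-16, 9) (V = Add(-3, Mul(Rational(1, 9), Add(Mul(-3, -2), 5))) = Add(-3, Mul(Rational(1, 9), Add(6, 5))) = Add(-3, Mul(Rational(1, 9), 11)) = Add(-3, Rational(11, 9)) = Rational(-16, 9) ≈ -1.7778)
Function('E')(l) = Add(Rational(-16, 9), Mul(2, l)) (Function('E')(l) = Add(Add(l, Rational(-16, 9)), l) = Add(Add(Rational(-16, 9), l), l) = Add(Rational(-16, 9), Mul(2, l)))
Add(Function('B')(82), Function('E')(130)) = Add(82, Add(Rational(-16, 9), Mul(2, 130))) = Add(82, Add(Rational(-16, 9), 260)) = Add(82, Rational(2324, 9)) = Rational(3062, 9)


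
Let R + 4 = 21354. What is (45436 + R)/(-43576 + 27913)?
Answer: -22262/5221 ≈ -4.2639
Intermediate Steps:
R = 21350 (R = -4 + 21354 = 21350)
(45436 + R)/(-43576 + 27913) = (45436 + 21350)/(-43576 + 27913) = 66786/(-15663) = 66786*(-1/15663) = -22262/5221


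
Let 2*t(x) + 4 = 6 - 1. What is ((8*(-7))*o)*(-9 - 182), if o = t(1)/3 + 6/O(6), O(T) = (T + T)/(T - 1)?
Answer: 85568/3 ≈ 28523.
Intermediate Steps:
t(x) = ½ (t(x) = -2 + (6 - 1)/2 = -2 + (½)*5 = -2 + 5/2 = ½)
O(T) = 2*T/(-1 + T) (O(T) = (2*T)/(-1 + T) = 2*T/(-1 + T))
o = 8/3 (o = (½)/3 + 6/((2*6/(-1 + 6))) = (½)*(⅓) + 6/((2*6/5)) = ⅙ + 6/((2*6*(⅕))) = ⅙ + 6/(12/5) = ⅙ + 6*(5/12) = ⅙ + 5/2 = 8/3 ≈ 2.6667)
((8*(-7))*o)*(-9 - 182) = ((8*(-7))*(8/3))*(-9 - 182) = -56*8/3*(-191) = -448/3*(-191) = 85568/3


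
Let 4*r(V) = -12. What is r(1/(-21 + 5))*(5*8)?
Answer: -120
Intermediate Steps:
r(V) = -3 (r(V) = (¼)*(-12) = -3)
r(1/(-21 + 5))*(5*8) = -15*8 = -3*40 = -120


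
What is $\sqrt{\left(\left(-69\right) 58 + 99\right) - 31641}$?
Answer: $2 i \sqrt{8886} \approx 188.53 i$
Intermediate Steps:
$\sqrt{\left(\left(-69\right) 58 + 99\right) - 31641} = \sqrt{\left(-4002 + 99\right) - 31641} = \sqrt{-3903 - 31641} = \sqrt{-35544} = 2 i \sqrt{8886}$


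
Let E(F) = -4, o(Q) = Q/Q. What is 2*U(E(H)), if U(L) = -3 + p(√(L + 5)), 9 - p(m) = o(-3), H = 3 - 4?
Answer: 10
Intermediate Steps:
H = -1
o(Q) = 1
p(m) = 8 (p(m) = 9 - 1*1 = 9 - 1 = 8)
U(L) = 5 (U(L) = -3 + 8 = 5)
2*U(E(H)) = 2*5 = 10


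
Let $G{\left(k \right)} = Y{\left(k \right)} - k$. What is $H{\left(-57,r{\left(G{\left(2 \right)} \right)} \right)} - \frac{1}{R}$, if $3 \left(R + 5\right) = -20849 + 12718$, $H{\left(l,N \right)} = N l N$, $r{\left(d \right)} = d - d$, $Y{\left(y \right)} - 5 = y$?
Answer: $\frac{3}{8146} \approx 0.00036828$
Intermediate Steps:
$Y{\left(y \right)} = 5 + y$
$G{\left(k \right)} = 5$ ($G{\left(k \right)} = \left(5 + k\right) - k = 5$)
$r{\left(d \right)} = 0$
$H{\left(l,N \right)} = l N^{2}$
$R = - \frac{8146}{3}$ ($R = -5 + \frac{-20849 + 12718}{3} = -5 + \frac{1}{3} \left(-8131\right) = -5 - \frac{8131}{3} = - \frac{8146}{3} \approx -2715.3$)
$H{\left(-57,r{\left(G{\left(2 \right)} \right)} \right)} - \frac{1}{R} = - 57 \cdot 0^{2} - \frac{1}{- \frac{8146}{3}} = \left(-57\right) 0 - - \frac{3}{8146} = 0 + \frac{3}{8146} = \frac{3}{8146}$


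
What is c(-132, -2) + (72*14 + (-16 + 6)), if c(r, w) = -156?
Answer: 842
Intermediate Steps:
c(-132, -2) + (72*14 + (-16 + 6)) = -156 + (72*14 + (-16 + 6)) = -156 + (1008 - 10) = -156 + 998 = 842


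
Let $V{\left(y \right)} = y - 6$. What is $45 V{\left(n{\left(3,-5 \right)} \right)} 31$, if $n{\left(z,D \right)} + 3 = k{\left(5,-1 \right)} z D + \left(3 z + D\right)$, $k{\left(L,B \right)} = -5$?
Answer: $97650$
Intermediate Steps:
$n{\left(z,D \right)} = -3 + D + 3 z - 5 D z$ ($n{\left(z,D \right)} = -3 + \left(- 5 z D + \left(3 z + D\right)\right) = -3 - \left(- D - 3 z + 5 D z\right) = -3 + \left(D + 3 z - 5 D z\right) = -3 + D + 3 z - 5 D z$)
$V{\left(y \right)} = -6 + y$ ($V{\left(y \right)} = y - 6 = -6 + y$)
$45 V{\left(n{\left(3,-5 \right)} \right)} 31 = 45 \left(-6 - \left(-1 - 75\right)\right) 31 = 45 \left(-6 + \left(-3 - 5 + 9 + 75\right)\right) 31 = 45 \left(-6 + 76\right) 31 = 45 \cdot 70 \cdot 31 = 3150 \cdot 31 = 97650$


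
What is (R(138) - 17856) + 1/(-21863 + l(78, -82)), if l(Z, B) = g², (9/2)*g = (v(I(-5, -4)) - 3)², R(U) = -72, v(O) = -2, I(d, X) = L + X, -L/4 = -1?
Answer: -31703929065/1768403 ≈ -17928.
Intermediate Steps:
L = 4 (L = -4*(-1) = 4)
I(d, X) = 4 + X
g = 50/9 (g = 2*(-2 - 3)²/9 = (2/9)*(-5)² = (2/9)*25 = 50/9 ≈ 5.5556)
l(Z, B) = 2500/81 (l(Z, B) = (50/9)² = 2500/81)
(R(138) - 17856) + 1/(-21863 + l(78, -82)) = (-72 - 17856) + 1/(-21863 + 2500/81) = -17928 + 1/(-1768403/81) = -17928 - 81/1768403 = -31703929065/1768403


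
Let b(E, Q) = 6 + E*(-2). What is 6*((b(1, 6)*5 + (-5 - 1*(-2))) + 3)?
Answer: 120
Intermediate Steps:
b(E, Q) = 6 - 2*E
6*((b(1, 6)*5 + (-5 - 1*(-2))) + 3) = 6*(((6 - 2*1)*5 + (-5 - 1*(-2))) + 3) = 6*(((6 - 2)*5 + (-5 + 2)) + 3) = 6*((4*5 - 3) + 3) = 6*((20 - 3) + 3) = 6*(17 + 3) = 6*20 = 120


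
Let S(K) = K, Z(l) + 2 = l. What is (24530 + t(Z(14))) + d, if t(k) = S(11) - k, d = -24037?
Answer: 492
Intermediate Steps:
Z(l) = -2 + l
t(k) = 11 - k
(24530 + t(Z(14))) + d = (24530 + (11 - (-2 + 14))) - 24037 = (24530 + (11 - 1*12)) - 24037 = (24530 + (11 - 12)) - 24037 = (24530 - 1) - 24037 = 24529 - 24037 = 492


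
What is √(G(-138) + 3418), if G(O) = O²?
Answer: √22462 ≈ 149.87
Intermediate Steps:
√(G(-138) + 3418) = √((-138)² + 3418) = √(19044 + 3418) = √22462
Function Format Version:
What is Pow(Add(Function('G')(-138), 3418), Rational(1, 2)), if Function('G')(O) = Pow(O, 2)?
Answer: Pow(22462, Rational(1, 2)) ≈ 149.87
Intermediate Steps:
Pow(Add(Function('G')(-138), 3418), Rational(1, 2)) = Pow(Add(Pow(-138, 2), 3418), Rational(1, 2)) = Pow(Add(19044, 3418), Rational(1, 2)) = Pow(22462, Rational(1, 2))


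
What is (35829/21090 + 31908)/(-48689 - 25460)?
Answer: -224325183/521267470 ≈ -0.43035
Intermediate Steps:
(35829/21090 + 31908)/(-48689 - 25460) = (35829*(1/21090) + 31908)/(-74149) = (11943/7030 + 31908)*(-1/74149) = (224325183/7030)*(-1/74149) = -224325183/521267470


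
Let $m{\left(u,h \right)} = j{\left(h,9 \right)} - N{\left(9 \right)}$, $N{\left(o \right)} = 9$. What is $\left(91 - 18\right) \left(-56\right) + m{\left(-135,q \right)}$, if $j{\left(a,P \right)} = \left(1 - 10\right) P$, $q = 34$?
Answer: $-4178$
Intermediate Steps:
$j{\left(a,P \right)} = - 9 P$ ($j{\left(a,P \right)} = \left(1 - 10\right) P = - 9 P$)
$m{\left(u,h \right)} = -90$ ($m{\left(u,h \right)} = \left(-9\right) 9 - 9 = -81 - 9 = -90$)
$\left(91 - 18\right) \left(-56\right) + m{\left(-135,q \right)} = \left(91 - 18\right) \left(-56\right) - 90 = 73 \left(-56\right) - 90 = -4088 - 90 = -4178$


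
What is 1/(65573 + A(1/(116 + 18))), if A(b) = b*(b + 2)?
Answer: 17956/1177429057 ≈ 1.5250e-5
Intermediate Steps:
A(b) = b*(2 + b)
1/(65573 + A(1/(116 + 18))) = 1/(65573 + (2 + 1/(116 + 18))/(116 + 18)) = 1/(65573 + (2 + 1/134)/134) = 1/(65573 + (1/134)*(269/134)) = 1/(65573 + 269/17956) = 1/(1177429057/17956) = 17956/1177429057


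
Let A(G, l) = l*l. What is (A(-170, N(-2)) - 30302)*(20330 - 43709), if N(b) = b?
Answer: 708336942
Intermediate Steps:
A(G, l) = l**2
(A(-170, N(-2)) - 30302)*(20330 - 43709) = ((-2)**2 - 30302)*(20330 - 43709) = (4 - 30302)*(-23379) = -30298*(-23379) = 708336942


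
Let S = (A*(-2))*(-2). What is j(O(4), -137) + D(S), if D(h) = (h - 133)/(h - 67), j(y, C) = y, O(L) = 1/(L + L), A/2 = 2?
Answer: 329/136 ≈ 2.4191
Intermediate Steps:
A = 4 (A = 2*2 = 4)
O(L) = 1/(2*L)
S = 16 (S = (4*(-2))*(-2) = -8*(-2) = 16)
D(h) = (-133 + h)/(-67 + h)
j(O(4), -137) + D(S) = (½)/4 + (-133 + 16)/(-67 + 16) = (½)*(¼) - 117/(-51) = ⅛ - 1/51*(-117) = ⅛ + 39/17 = 329/136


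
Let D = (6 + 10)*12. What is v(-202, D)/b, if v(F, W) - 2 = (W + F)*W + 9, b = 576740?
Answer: -1909/576740 ≈ -0.0033100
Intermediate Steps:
D = 192 (D = 16*12 = 192)
v(F, W) = 11 + W*(F + W) (v(F, W) = 2 + ((W + F)*W + 9) = 2 + ((F + W)*W + 9) = 2 + (W*(F + W) + 9) = 2 + (9 + W*(F + W)) = 11 + W*(F + W))
v(-202, D)/b = (11 + 192**2 - 202*192)/576740 = (11 + 36864 - 38784)*(1/576740) = -1909*1/576740 = -1909/576740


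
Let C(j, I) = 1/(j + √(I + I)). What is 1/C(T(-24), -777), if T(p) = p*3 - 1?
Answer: -73 + I*√1554 ≈ -73.0 + 39.421*I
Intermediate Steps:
T(p) = -1 + 3*p (T(p) = 3*p - 1 = -1 + 3*p)
C(j, I) = 1/(j + √2*√I) (C(j, I) = 1/(j + √(2*I)) = 1/(j + √2*√I))
1/C(T(-24), -777) = 1/(1/((-1 + 3*(-24)) + √2*√(-777))) = 1/(1/((-1 - 72) + √2*(I*√777))) = 1/(1/(-73 + I*√1554)) = -73 + I*√1554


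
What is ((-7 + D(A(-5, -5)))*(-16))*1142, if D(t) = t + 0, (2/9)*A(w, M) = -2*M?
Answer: -694336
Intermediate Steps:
A(w, M) = -9*M (A(w, M) = 9*(-2*M)/2 = -9*M)
D(t) = t
((-7 + D(A(-5, -5)))*(-16))*1142 = ((-7 - 9*(-5))*(-16))*1142 = ((-7 + 45)*(-16))*1142 = (38*(-16))*1142 = -608*1142 = -694336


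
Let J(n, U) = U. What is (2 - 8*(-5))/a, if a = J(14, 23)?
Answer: 42/23 ≈ 1.8261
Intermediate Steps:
a = 23
(2 - 8*(-5))/a = (2 - 8*(-5))/23 = (2 + 40)*(1/23) = 42*(1/23) = 42/23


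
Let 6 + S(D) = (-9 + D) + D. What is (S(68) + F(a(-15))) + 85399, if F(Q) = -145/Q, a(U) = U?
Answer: 256589/3 ≈ 85530.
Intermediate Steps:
S(D) = -15 + 2*D (S(D) = -6 + ((-9 + D) + D) = -6 + (-9 + 2*D) = -15 + 2*D)
(S(68) + F(a(-15))) + 85399 = ((-15 + 2*68) - 145/(-15)) + 85399 = ((-15 + 136) - 145*(-1/15)) + 85399 = (121 + 29/3) + 85399 = 392/3 + 85399 = 256589/3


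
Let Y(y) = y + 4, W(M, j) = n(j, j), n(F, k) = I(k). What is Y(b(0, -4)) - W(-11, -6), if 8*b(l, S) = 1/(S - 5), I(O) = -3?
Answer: 503/72 ≈ 6.9861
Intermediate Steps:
n(F, k) = -3
W(M, j) = -3
b(l, S) = 1/(8*(-5 + S)) (b(l, S) = 1/(8*(S - 5)) = 1/(8*(-5 + S)))
Y(y) = 4 + y
Y(b(0, -4)) - W(-11, -6) = (4 + 1/(8*(-5 - 4))) - 1*(-3) = (4 + (⅛)/(-9)) + 3 = (4 + (⅛)*(-⅑)) + 3 = (4 - 1/72) + 3 = 287/72 + 3 = 503/72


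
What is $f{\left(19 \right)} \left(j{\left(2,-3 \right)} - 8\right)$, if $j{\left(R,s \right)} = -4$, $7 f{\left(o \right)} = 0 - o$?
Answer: $\frac{228}{7} \approx 32.571$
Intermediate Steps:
$f{\left(o \right)} = - \frac{o}{7}$ ($f{\left(o \right)} = \frac{0 - o}{7} = \frac{\left(-1\right) o}{7} = - \frac{o}{7}$)
$f{\left(19 \right)} \left(j{\left(2,-3 \right)} - 8\right) = \left(- \frac{1}{7}\right) 19 \left(-4 - 8\right) = \left(- \frac{19}{7}\right) \left(-12\right) = \frac{228}{7}$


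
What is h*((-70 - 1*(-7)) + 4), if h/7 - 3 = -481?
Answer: 197414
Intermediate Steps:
h = -3346 (h = 21 + 7*(-481) = 21 - 3367 = -3346)
h*((-70 - 1*(-7)) + 4) = -3346*((-70 - 1*(-7)) + 4) = -3346*((-70 + 7) + 4) = -3346*(-63 + 4) = -3346*(-59) = 197414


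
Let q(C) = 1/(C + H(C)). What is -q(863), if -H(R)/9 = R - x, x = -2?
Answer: 1/6922 ≈ 0.00014447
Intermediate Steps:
H(R) = -18 - 9*R (H(R) = -9*(R - 1*(-2)) = -9*(R + 2) = -9*(2 + R) = -18 - 9*R)
q(C) = 1/(-18 - 8*C) (q(C) = 1/(C + (-18 - 9*C)) = 1/(-18 - 8*C))
-q(863) = -(-1)/(18 + 8*863) = -(-1)/(18 + 6904) = -(-1)/6922 = -1*(-1/6922) = 1/6922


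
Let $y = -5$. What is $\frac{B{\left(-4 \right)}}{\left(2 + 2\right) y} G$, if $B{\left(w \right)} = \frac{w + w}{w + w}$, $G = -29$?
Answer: $\frac{29}{20} \approx 1.45$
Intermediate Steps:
$B{\left(w \right)} = 1$ ($B{\left(w \right)} = \frac{2 w}{2 w} = 2 w \frac{1}{2 w} = 1$)
$\frac{B{\left(-4 \right)}}{\left(2 + 2\right) y} G = 1 \frac{1}{\left(2 + 2\right) \left(-5\right)} \left(-29\right) = 1 \frac{1}{4 \left(-5\right)} \left(-29\right) = 1 \frac{1}{-20} \left(-29\right) = 1 \left(- \frac{1}{20}\right) \left(-29\right) = \left(- \frac{1}{20}\right) \left(-29\right) = \frac{29}{20}$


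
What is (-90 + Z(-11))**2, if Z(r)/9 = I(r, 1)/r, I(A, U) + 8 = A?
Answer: 670761/121 ≈ 5543.5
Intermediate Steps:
I(A, U) = -8 + A
Z(r) = 9*(-8 + r)/r (Z(r) = 9*((-8 + r)/r) = 9*(-8 + r)/r)
(-90 + Z(-11))**2 = (-90 + (9 - 72/(-11)))**2 = (-90 + (9 - 72*(-1/11)))**2 = (-90 + (9 + 72/11))**2 = (-90 + 171/11)**2 = (-819/11)**2 = 670761/121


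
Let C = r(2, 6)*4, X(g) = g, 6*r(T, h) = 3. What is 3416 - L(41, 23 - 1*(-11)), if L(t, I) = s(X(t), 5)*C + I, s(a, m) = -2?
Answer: 3386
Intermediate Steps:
r(T, h) = ½ (r(T, h) = (⅙)*3 = ½)
C = 2 (C = (½)*4 = 2)
L(t, I) = -4 + I (L(t, I) = -2*2 + I = -4 + I)
3416 - L(41, 23 - 1*(-11)) = 3416 - (-4 + (23 - 1*(-11))) = 3416 - (-4 + (23 + 11)) = 3416 - (-4 + 34) = 3416 - 1*30 = 3416 - 30 = 3386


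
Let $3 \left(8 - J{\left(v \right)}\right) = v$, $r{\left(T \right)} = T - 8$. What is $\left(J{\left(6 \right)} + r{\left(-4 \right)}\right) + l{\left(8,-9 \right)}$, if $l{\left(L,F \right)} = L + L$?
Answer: $10$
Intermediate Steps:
$r{\left(T \right)} = -8 + T$
$J{\left(v \right)} = 8 - \frac{v}{3}$
$l{\left(L,F \right)} = 2 L$
$\left(J{\left(6 \right)} + r{\left(-4 \right)}\right) + l{\left(8,-9 \right)} = \left(\left(8 - 2\right) - 12\right) + 2 \cdot 8 = \left(\left(8 - 2\right) - 12\right) + 16 = \left(6 - 12\right) + 16 = -6 + 16 = 10$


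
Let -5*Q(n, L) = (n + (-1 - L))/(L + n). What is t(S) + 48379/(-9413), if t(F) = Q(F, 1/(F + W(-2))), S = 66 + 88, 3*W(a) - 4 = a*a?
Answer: -18185946376/3406705895 ≈ -5.3383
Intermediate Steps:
W(a) = 4/3 + a**2/3 (W(a) = 4/3 + (a*a)/3 = 4/3 + a**2/3)
S = 154
Q(n, L) = -(-1 + n - L)/(5*(L + n)) (Q(n, L) = -(n + (-1 - L))/(5*(L + n)) = -(-1 + n - L)/(5*(L + n)))
t(F) = (1 + 1/(8/3 + F) - F)/(5*(F + 1/(8/3 + F))) (t(F) = (1 + 1/(F + (4/3 + (1/3)*(-2)**2)) - F)/(5*(1/(F + (4/3 + (1/3)*(-2)**2)) + F)) = (1 + 1/(F + (4/3 + (1/3)*4)) - F)/(5*(1/(F + (4/3 + (1/3)*4)) + F)) = (1 + 1/(F + (4/3 + 4/3)) - F)/(5*(1/(F + (4/3 + 4/3)) + F)) = (1 + 1/(F + 8/3) - F)/(5*(1/(F + 8/3) + F)) = (1 + 1/(8/3 + F) - F)/(5*(1/(8/3 + F) + F)) = (1 + 1/(8/3 + F) - F)/(5*(F + 1/(8/3 + F))))
t(S) + 48379/(-9413) = (3 + (1 - 1*154)*(8 + 3*154))/(5*(3 + 154*(8 + 3*154))) + 48379/(-9413) = (3 + (1 - 154)*(8 + 462))/(5*(3 + 154*(8 + 462))) + 48379*(-1/9413) = (3 - 153*470)/(5*(3 + 154*470)) - 48379/9413 = (3 - 71910)/(5*(3 + 72380)) - 48379/9413 = (1/5)*(-71907)/72383 - 48379/9413 = (1/5)*(1/72383)*(-71907) - 48379/9413 = -71907/361915 - 48379/9413 = -18185946376/3406705895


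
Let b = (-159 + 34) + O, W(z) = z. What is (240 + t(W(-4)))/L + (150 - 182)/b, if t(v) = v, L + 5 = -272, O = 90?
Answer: 604/9695 ≈ 0.062300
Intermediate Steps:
L = -277 (L = -5 - 272 = -277)
b = -35 (b = (-159 + 34) + 90 = -125 + 90 = -35)
(240 + t(W(-4)))/L + (150 - 182)/b = (240 - 4)/(-277) + (150 - 182)/(-35) = 236*(-1/277) - 32*(-1/35) = -236/277 + 32/35 = 604/9695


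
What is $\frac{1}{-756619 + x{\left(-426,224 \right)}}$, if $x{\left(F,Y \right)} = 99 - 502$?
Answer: $- \frac{1}{757022} \approx -1.321 \cdot 10^{-6}$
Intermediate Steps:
$x{\left(F,Y \right)} = -403$ ($x{\left(F,Y \right)} = 99 - 502 = -403$)
$\frac{1}{-756619 + x{\left(-426,224 \right)}} = \frac{1}{-756619 - 403} = \frac{1}{-757022} = - \frac{1}{757022}$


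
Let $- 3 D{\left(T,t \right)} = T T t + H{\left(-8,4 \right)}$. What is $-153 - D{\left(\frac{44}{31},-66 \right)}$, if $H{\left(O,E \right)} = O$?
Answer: $- \frac{576563}{2883} \approx -199.99$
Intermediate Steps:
$D{\left(T,t \right)} = \frac{8}{3} - \frac{t T^{2}}{3}$ ($D{\left(T,t \right)} = - \frac{T T t - 8}{3} = - \frac{T^{2} t - 8}{3} = - \frac{t T^{2} - 8}{3} = - \frac{-8 + t T^{2}}{3} = \frac{8}{3} - \frac{t T^{2}}{3}$)
$-153 - D{\left(\frac{44}{31},-66 \right)} = -153 - \left(\frac{8}{3} - - 22 \left(\frac{44}{31}\right)^{2}\right) = -153 - \left(\frac{8}{3} - \left(-22\right) \frac{1936}{961}\right) = -153 - \left(\frac{8}{3} + \frac{42592}{961}\right) = -153 - \frac{135464}{2883} = - \frac{576563}{2883}$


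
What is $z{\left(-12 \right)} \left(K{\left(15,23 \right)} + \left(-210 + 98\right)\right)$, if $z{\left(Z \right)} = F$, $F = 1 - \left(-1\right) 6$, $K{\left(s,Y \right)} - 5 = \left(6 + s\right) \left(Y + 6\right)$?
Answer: $3514$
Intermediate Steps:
$K{\left(s,Y \right)} = 5 + \left(6 + Y\right) \left(6 + s\right)$ ($K{\left(s,Y \right)} = 5 + \left(6 + s\right) \left(Y + 6\right) = 5 + \left(6 + s\right) \left(6 + Y\right) = 5 + \left(6 + Y\right) \left(6 + s\right)$)
$F = 7$ ($F = 1 - -6 = 1 + 6 = 7$)
$z{\left(Z \right)} = 7$
$z{\left(-12 \right)} \left(K{\left(15,23 \right)} + \left(-210 + 98\right)\right) = 7 \left(\left(41 + 6 \cdot 23 + 6 \cdot 15 + 23 \cdot 15\right) + \left(-210 + 98\right)\right) = 7 \left(\left(41 + 138 + 90 + 345\right) - 112\right) = 7 \left(614 - 112\right) = 7 \cdot 502 = 3514$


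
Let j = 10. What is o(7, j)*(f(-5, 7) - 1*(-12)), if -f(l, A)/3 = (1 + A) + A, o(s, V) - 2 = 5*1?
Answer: -231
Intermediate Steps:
o(s, V) = 7 (o(s, V) = 2 + 5*1 = 2 + 5 = 7)
f(l, A) = -3 - 6*A (f(l, A) = -3*((1 + A) + A) = -3*(1 + 2*A) = -3 - 6*A)
o(7, j)*(f(-5, 7) - 1*(-12)) = 7*((-3 - 6*7) - 1*(-12)) = 7*((-3 - 42) + 12) = 7*(-45 + 12) = 7*(-33) = -231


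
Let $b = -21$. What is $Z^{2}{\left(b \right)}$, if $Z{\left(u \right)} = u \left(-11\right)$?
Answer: $53361$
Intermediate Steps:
$Z{\left(u \right)} = - 11 u$
$Z^{2}{\left(b \right)} = \left(\left(-11\right) \left(-21\right)\right)^{2} = 231^{2} = 53361$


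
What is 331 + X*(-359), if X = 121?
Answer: -43108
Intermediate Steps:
331 + X*(-359) = 331 + 121*(-359) = 331 - 43439 = -43108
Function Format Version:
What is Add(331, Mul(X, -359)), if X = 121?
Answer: -43108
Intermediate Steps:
Add(331, Mul(X, -359)) = Add(331, Mul(121, -359)) = Add(331, -43439) = -43108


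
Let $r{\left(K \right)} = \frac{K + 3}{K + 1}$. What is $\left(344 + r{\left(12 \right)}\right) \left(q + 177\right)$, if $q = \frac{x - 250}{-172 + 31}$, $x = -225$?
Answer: $\frac{114113384}{1833} \approx 62255.0$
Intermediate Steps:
$r{\left(K \right)} = \frac{3 + K}{1 + K}$
$q = \frac{475}{141}$ ($q = \frac{-225 - 250}{-172 + 31} = - \frac{475}{-141} = \left(-475\right) \left(- \frac{1}{141}\right) = \frac{475}{141} \approx 3.3688$)
$\left(344 + r{\left(12 \right)}\right) \left(q + 177\right) = \left(344 + \frac{3 + 12}{1 + 12}\right) \left(\frac{475}{141} + 177\right) = \left(344 + \frac{1}{13} \cdot 15\right) \frac{25432}{141} = \left(344 + \frac{15}{13}\right) \frac{25432}{141} = \frac{4487}{13} \cdot \frac{25432}{141} = \frac{114113384}{1833}$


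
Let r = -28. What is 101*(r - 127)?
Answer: -15655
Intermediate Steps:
101*(r - 127) = 101*(-28 - 127) = 101*(-155) = -15655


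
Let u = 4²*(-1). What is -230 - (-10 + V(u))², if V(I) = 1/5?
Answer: -8151/25 ≈ -326.04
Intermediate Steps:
u = -16 (u = 16*(-1) = -16)
V(I) = ⅕ (V(I) = 1*(⅕) = ⅕)
-230 - (-10 + V(u))² = -230 - (-10 + ⅕)² = -230 - (-49/5)² = -230 - 1*2401/25 = -230 - 2401/25 = -8151/25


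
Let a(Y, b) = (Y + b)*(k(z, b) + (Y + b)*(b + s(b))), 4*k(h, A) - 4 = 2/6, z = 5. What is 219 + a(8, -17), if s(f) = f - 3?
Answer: -11151/4 ≈ -2787.8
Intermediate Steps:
s(f) = -3 + f
k(h, A) = 13/12 (k(h, A) = 1 + (2/6)/4 = 1 + (2*(1/6))/4 = 1 + (1/4)*(1/3) = 1 + 1/12 = 13/12)
a(Y, b) = (13/12 + (-3 + 2*b)*(Y + b))*(Y + b) (a(Y, b) = (Y + b)*(13/12 + (Y + b)*(b + (-3 + b))) = (Y + b)*(13/12 + (Y + b)*(-3 + 2*b)) = (Y + b)*(13/12 + (-3 + 2*b)*(Y + b)) = (13/12 + (-3 + 2*b)*(Y + b))*(Y + b))
219 + a(8, -17) = 219 + (-3*8**2 - 3*(-17)**2 + 2*(-17)**3 + (13/12)*8 + (13/12)*(-17) - 6*8*(-17) + 2*(-17)*8**2 + 4*8*(-17)**2) = 219 + (-3*64 - 3*289 + 2*(-4913) + 26/3 - 221/12 + 816 + 2*(-17)*64 + 4*8*289) = 219 + (-192 - 867 - 9826 + 26/3 - 221/12 + 816 - 2176 + 9248) = 219 - 12027/4 = -11151/4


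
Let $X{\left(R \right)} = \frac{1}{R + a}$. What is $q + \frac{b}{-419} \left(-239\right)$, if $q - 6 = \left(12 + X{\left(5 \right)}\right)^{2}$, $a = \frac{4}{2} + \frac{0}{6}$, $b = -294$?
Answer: $- \frac{292573}{20531} \approx -14.25$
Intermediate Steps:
$a = 2$ ($a = 4 \cdot \frac{1}{2} + 0 \cdot \frac{1}{6} = 2 + 0 = 2$)
$X{\left(R \right)} = \frac{1}{2 + R}$ ($X{\left(R \right)} = \frac{1}{R + 2} = \frac{1}{2 + R}$)
$q = \frac{7519}{49}$ ($q = 6 + \left(12 + \frac{1}{2 + 5}\right)^{2} = 6 + \left(12 + \frac{1}{7}\right)^{2} = 6 + \left(\frac{85}{7}\right)^{2} = 6 + \frac{7225}{49} = \frac{7519}{49} \approx 153.45$)
$q + \frac{b}{-419} \left(-239\right) = \frac{7519}{49} + - \frac{294}{-419} \left(-239\right) = \frac{7519}{49} + \left(-294\right) \left(- \frac{1}{419}\right) \left(-239\right) = \frac{7519}{49} + \frac{294}{419} \left(-239\right) = \frac{7519}{49} - \frac{70266}{419} = - \frac{292573}{20531}$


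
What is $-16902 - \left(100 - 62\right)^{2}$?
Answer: $-18346$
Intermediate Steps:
$-16902 - \left(100 - 62\right)^{2} = -16902 - 38^{2} = -16902 - 1444 = -18346$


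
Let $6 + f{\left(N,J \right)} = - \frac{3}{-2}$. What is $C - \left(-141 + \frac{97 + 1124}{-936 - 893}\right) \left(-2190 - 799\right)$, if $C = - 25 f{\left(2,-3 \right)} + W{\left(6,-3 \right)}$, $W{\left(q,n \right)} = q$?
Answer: $- \frac{1548526107}{3658} \approx -4.2333 \cdot 10^{5}$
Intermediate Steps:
$f{\left(N,J \right)} = - \frac{9}{2}$ ($f{\left(N,J \right)} = -6 - \frac{3}{-2} = -6 - - \frac{3}{2} = -6 + \frac{3}{2} = - \frac{9}{2}$)
$C = \frac{237}{2}$ ($C = \left(-25\right) \left(- \frac{9}{2}\right) + 6 = \frac{225}{2} + 6 = \frac{237}{2} \approx 118.5$)
$C - \left(-141 + \frac{97 + 1124}{-936 - 893}\right) \left(-2190 - 799\right) = \frac{237}{2} - \left(-141 + \frac{97 + 1124}{-936 - 893}\right) \left(-2190 - 799\right) = \frac{237}{2} - \left(-141 + \frac{1221}{-1829}\right) \left(-2989\right) = \frac{237}{2} - \left(-141 + 1221 \left(- \frac{1}{1829}\right)\right) \left(-2989\right) = \frac{237}{2} - \left(-141 - \frac{1221}{1829}\right) \left(-2989\right) = \frac{237}{2} - \left(- \frac{259110}{1829}\right) \left(-2989\right) = \frac{237}{2} - \frac{774479790}{1829} = - \frac{1548526107}{3658}$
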